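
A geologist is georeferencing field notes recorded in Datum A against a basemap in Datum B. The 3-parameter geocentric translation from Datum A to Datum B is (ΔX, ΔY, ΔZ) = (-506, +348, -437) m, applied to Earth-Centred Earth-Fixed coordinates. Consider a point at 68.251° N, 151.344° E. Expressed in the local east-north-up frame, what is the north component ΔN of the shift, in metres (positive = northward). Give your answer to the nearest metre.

ΔN = -729 m

The local north axis is (−sin φ cos λ, −sin φ sin λ, cos φ), giving ΔN = -412.415 − 155.004 − 161.927 = -729.35 m.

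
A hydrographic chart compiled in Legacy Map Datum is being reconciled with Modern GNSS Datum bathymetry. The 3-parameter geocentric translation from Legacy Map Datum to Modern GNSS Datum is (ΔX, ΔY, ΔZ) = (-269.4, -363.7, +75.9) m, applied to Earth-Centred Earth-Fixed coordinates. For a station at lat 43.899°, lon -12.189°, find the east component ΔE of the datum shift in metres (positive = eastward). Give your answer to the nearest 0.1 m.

ΔE = -412.4 m

The local east axis at (φ, λ) is (−sin λ, cos λ, 0), so ΔE = −sin(-12.189°)·(-269.4) + cos(-12.189°)·(-363.7) = -412.38 m.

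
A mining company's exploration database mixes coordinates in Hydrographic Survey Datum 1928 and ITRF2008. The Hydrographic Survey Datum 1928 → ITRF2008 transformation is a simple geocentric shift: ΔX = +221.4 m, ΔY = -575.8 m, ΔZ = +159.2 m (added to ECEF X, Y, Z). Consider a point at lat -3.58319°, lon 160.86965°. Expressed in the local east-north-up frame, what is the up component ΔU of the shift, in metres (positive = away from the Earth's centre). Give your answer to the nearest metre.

At φ = -3.58319°, λ = 160.86965°: sin φ = -0.062498, cos φ = 0.998045, sin λ = 0.327718, cos λ = -0.944775.
ΔU = cos φ cos λ·ΔX + cos φ sin λ·ΔY + sin φ·ΔZ = (0.998045)(-0.944775)(221.4) + (0.998045)(0.327718)(-575.8) + (-0.062498)(159.2) = -407.05 m.

ΔU = -407 m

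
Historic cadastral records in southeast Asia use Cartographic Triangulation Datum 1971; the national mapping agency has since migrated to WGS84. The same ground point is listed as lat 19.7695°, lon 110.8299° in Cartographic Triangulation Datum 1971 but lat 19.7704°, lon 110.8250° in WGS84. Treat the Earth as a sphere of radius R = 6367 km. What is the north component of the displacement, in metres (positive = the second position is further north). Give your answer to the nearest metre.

ΔN = 100 m

Δφ = 19.7704° − 19.7695° = +0.0009°; Δλ = 110.8250° − 110.8299° = -0.0049°.
1° along a meridian = πR/180 = 111125 m.
ΔN = Δφ × 111125 = 100.0 m; ΔE = Δλ × 111125 × cos(19.7695°) = -0.0049 × 111125 × 0.941061 = -512.4 m.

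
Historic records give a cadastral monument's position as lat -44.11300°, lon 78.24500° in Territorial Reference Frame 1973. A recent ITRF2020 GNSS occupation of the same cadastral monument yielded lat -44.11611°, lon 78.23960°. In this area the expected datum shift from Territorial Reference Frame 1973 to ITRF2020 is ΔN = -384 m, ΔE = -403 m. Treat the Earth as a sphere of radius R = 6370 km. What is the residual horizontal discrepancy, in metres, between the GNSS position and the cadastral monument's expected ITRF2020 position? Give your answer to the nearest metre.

Observed coordinate differences: Δφ = -0.00311°, Δλ = -0.00540°.
Converting to metres (1° lat = 111177 m, cos φ = 0.717968): observed ΔN = -345.8 m, observed ΔE = -431.0 m.
Subtracting the expected shift leaves a residual of -345.8 − (-384) = 38.2 m north and -431.0 − (-403) = -28.0 m east.
Residual distance = √(38.2² + (-28.0)²) = 47.4 m.

47 m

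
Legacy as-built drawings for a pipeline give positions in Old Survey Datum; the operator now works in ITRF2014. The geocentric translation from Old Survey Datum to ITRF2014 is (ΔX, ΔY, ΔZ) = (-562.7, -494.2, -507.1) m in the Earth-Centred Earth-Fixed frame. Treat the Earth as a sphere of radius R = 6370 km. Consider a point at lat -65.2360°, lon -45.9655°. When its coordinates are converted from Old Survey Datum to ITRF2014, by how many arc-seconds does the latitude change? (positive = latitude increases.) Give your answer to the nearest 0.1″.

sin φ = -0.908041, cos φ = 0.418882, sin λ = -0.718921, cos λ = 0.695091.
North component: ΔN = −sin φ cos λ·ΔX − sin φ sin λ·ΔY + cos φ·ΔZ = −(-0.908041)(0.695091)(-562.7) − (-0.908041)(-0.718921)(-494.2) + (0.418882)(-507.1) = -244.96 m.
1° of latitude spans πR/180 = 111177 m, so Δφ = -244.96 / 111177 × 3600 = -7.932″.

Δφ = -7.9″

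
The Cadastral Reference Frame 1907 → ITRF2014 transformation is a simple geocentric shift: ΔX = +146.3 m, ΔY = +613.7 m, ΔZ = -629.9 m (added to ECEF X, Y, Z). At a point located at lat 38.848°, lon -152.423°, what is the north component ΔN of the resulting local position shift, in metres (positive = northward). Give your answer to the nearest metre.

ΔN = -231 m

The local north axis is (−sin φ cos λ, −sin φ sin λ, cos φ), giving ΔN = 81.342 + 178.208 − 490.574 = -231.02 m.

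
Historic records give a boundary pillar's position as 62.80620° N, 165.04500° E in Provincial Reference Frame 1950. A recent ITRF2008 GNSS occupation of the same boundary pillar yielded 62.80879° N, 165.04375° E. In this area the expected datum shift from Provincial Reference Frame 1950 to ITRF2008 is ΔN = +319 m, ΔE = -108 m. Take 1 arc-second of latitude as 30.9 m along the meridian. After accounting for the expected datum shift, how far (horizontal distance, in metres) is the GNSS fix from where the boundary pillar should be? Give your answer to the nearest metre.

Observed coordinate differences: Δφ = +0.00259°, Δλ = -0.00125°.
Converting to metres (1° lat = 111240 m, cos φ = 0.457002): observed ΔN = 288.1 m, observed ΔE = -63.5 m.
Subtracting the expected shift leaves a residual of 288.1 − (319) = -30.9 m north and -63.5 − (-108) = 44.5 m east.
Residual distance = √((-30.9)² + 44.5²) = 54.1 m.

54 m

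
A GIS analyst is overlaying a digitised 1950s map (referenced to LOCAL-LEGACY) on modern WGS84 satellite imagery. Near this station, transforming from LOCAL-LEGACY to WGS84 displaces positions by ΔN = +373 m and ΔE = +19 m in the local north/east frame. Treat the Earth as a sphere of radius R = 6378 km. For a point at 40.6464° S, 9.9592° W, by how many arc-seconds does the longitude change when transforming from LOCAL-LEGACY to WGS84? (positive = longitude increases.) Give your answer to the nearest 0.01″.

At latitude -40.6464°, cos φ = 0.758744.
One radian of longitude at latitude φ spans R cos φ, so Δλ = ΔE / (R cos φ) = 19.0 / (6378000 × 0.758744) = 3.9262e-06 rad = 0.810″.

Δλ = 0.81″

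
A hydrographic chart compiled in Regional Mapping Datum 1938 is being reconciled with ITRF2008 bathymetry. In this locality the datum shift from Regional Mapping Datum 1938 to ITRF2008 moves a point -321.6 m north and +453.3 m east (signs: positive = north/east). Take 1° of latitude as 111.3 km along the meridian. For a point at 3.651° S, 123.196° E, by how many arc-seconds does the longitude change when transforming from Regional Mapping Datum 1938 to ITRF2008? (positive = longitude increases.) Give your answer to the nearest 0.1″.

Δλ = 14.7″

At latitude -3.651°, cos φ = 0.997970.
1° of longitude at this latitude = 111.3 × cos φ = 111.07 km, so Δλ = 453.3 / 111074.1 = 0.0040811° = 14.692″.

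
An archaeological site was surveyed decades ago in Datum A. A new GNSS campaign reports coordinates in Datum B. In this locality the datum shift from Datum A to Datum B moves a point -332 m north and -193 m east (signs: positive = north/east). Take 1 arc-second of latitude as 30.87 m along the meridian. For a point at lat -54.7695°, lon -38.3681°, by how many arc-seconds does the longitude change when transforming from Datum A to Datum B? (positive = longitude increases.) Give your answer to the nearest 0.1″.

At latitude -54.7695°, cos φ = 0.576867.
1″ of longitude at this latitude = 30.87 × cos φ = 17.8079 m, so Δλ = -193.0 / 17.8079 = -10.838″.

Δλ = -10.8″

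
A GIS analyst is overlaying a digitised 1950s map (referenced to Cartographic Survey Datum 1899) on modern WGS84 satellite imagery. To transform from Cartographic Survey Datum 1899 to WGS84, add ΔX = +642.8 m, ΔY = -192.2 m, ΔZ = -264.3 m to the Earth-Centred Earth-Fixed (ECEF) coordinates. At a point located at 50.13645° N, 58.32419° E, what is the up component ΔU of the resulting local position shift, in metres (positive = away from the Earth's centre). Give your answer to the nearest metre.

ΔU = -91 m

The local up (radial) axis is (cos φ cos λ, cos φ sin λ, sin φ), giving ΔU = 216.352 − 104.841 − 202.870 = -91.36 m.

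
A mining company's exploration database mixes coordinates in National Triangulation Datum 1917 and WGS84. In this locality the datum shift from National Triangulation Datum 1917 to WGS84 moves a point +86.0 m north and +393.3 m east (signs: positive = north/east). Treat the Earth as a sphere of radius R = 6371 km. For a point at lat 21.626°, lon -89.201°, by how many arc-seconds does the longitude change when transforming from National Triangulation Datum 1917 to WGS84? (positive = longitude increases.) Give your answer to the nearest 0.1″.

At latitude 21.626°, cos φ = 0.929609.
One radian of longitude at latitude φ spans R cos φ, so Δλ = ΔE / (R cos φ) = 393.3 / (6371000 × 0.929609) = 6.6407e-05 rad = 13.697″.

Δλ = 13.7″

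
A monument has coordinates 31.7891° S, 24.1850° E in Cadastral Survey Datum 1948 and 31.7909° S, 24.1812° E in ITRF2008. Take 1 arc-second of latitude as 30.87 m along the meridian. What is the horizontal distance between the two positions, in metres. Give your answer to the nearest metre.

Δφ = -31.7909° − -31.7891° = -0.0018°; Δλ = 24.1812° − 24.1850° = -0.0038°.
1° of latitude = 3600 × 30.87 = 111132 m.
ΔN = Δφ × 111132 = -200.0 m; ΔE = Δλ × 111132 × cos(-31.7891°) = -0.0038 × 111132 × 0.849993 = -359.0 m.
Distance = √(ΔE² + ΔN²) = √((-359.0)² + (-200.0)²) = 410.9 m.

411 m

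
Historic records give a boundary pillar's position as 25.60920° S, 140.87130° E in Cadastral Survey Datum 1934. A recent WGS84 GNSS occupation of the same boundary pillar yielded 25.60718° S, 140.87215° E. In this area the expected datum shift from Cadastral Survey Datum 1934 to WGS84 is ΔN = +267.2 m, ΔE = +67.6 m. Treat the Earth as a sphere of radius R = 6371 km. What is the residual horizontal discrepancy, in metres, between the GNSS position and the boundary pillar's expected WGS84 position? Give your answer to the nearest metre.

Observed coordinate differences: Δφ = +0.00202°, Δλ = +0.00085°.
Converting to metres (1° lat = 111195 m, cos φ = 0.901763): observed ΔN = 224.6 m, observed ΔE = 85.2 m.
Subtracting the expected shift leaves a residual of 224.6 − (267.2) = -42.6 m north and 85.2 − (67.6) = 17.6 m east.
Residual distance = √((-42.6)² + 17.6²) = 46.1 m.

46 m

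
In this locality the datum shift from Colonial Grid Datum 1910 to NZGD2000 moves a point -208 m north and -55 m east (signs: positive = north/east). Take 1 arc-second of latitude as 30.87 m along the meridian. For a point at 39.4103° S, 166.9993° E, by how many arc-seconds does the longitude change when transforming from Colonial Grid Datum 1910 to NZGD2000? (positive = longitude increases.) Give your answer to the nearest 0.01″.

Δλ = -2.31″

At latitude -39.4103°, cos φ = 0.772619.
1″ of longitude at this latitude = 30.87 × cos φ = 23.8508 m, so Δλ = -55.0 / 23.8508 = -2.306″.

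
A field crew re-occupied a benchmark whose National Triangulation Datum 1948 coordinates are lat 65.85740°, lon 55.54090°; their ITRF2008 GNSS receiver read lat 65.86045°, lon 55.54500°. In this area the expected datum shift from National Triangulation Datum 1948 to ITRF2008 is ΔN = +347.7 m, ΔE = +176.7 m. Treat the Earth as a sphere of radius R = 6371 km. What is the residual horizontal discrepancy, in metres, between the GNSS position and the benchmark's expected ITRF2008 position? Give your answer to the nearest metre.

13 m

Observed coordinate differences: Δφ = +0.00305°, Δλ = +0.00410°.
Converting to metres (1° lat = 111195 m, cos φ = 0.409009): observed ΔN = 339.1 m, observed ΔE = 186.5 m.
Subtracting the expected shift leaves a residual of 339.1 − (347.7) = -8.6 m north and 186.5 − (176.7) = 9.8 m east.
Residual distance = √((-8.6)² + 9.8²) = 13.0 m.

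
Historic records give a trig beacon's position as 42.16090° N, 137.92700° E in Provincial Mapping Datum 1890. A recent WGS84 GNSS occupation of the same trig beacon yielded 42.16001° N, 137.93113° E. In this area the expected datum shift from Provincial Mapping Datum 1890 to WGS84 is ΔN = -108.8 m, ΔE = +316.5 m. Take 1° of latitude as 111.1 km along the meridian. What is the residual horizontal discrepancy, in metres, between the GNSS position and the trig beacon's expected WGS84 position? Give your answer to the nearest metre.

Observed coordinate differences: Δφ = -0.00089°, Δλ = +0.00413°.
Converting to metres (1° lat = 111100 m, cos φ = 0.741263): observed ΔN = -98.9 m, observed ΔE = 340.1 m.
Subtracting the expected shift leaves a residual of -98.9 − (-108.8) = 9.9 m north and 340.1 − (316.5) = 23.6 m east.
Residual distance = √(9.9² + 23.6²) = 25.6 m.

26 m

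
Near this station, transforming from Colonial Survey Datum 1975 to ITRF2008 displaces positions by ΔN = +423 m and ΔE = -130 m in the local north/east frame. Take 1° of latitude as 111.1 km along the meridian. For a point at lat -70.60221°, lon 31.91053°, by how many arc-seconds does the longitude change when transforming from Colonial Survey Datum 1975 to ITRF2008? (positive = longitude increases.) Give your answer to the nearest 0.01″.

At latitude -70.60221°, cos φ = 0.332125.
1° of longitude at this latitude = 111.1 × cos φ = 36.90 km, so Δλ = -130.0 / 36899.1 = -0.0035231° = -12.683″.

Δλ = -12.68″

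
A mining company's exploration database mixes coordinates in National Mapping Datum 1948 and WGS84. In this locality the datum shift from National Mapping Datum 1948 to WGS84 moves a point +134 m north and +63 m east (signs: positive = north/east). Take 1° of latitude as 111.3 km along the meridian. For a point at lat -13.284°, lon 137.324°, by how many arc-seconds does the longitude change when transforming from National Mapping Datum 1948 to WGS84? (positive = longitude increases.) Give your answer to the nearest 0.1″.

Δλ = 2.1″

At latitude -13.284°, cos φ = 0.973243.
1° of longitude at this latitude = 111.3 × cos φ = 108.32 km, so Δλ = 63.0 / 108322.0 = 0.0005816° = 2.094″.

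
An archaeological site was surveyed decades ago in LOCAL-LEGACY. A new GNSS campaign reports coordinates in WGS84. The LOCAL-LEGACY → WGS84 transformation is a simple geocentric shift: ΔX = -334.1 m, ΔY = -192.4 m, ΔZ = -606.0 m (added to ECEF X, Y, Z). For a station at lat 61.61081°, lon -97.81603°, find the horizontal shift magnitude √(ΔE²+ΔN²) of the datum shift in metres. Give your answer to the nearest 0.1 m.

At φ = 61.61081°, λ = -97.81603°: sin φ = 0.879738, cos φ = 0.475458, sin λ = -0.990710, cos λ = -0.135993.
ΔE = −sin λ·ΔX + cos λ·ΔY = −(-0.990710)·(-334.1) + (-0.135993)·(-192.4) = -304.83 m.
ΔN = −sin φ cos λ·ΔX − sin φ sin λ·ΔY + cos φ·ΔZ = −(0.879738)(-0.135993)(-334.1) − (0.879738)(-0.990710)(-192.4) + (0.475458)(-606.0) = -495.79 m.
Horizontal magnitude = √(ΔE² + ΔN²) = √((-304.83)² + (-495.79)²) = 582.00 m.

582.0 m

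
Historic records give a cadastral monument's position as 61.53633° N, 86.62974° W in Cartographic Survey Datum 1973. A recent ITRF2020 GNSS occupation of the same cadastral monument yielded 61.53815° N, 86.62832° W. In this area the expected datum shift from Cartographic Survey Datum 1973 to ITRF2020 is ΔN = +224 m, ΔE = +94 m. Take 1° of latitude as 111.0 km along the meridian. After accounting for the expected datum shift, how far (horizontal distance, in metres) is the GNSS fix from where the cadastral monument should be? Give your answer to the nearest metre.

29 m

Observed coordinate differences: Δφ = +0.00182°, Δλ = +0.00142°.
Converting to metres (1° lat = 111000 m, cos φ = 0.476601): observed ΔN = 202.0 m, observed ΔE = 75.1 m.
Subtracting the expected shift leaves a residual of 202.0 − (224) = -22.0 m north and 75.1 − (94) = -18.9 m east.
Residual distance = √((-22.0)² + (-18.9)²) = 29.0 m.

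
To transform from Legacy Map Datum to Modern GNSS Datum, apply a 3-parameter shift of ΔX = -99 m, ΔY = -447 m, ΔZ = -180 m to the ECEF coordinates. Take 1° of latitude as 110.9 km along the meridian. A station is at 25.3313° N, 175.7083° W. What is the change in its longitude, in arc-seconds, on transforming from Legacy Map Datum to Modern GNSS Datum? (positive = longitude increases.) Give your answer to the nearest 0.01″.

Δλ = 15.74″

sin φ = 0.427852, cos φ = 0.903849, sin λ = -0.074834, cos λ = -0.997196.
East component: ΔE = −sin λ·ΔX + cos λ·ΔY = −(-0.074834)(-99) + (-0.997196)(-447) = 438.34 m.
1° of latitude spans 110900 m; at latitude φ, 1° of longitude spans that × cos φ = 100236.8 m, so Δλ = 438.34 / 100236.8 × 3600 = 15.743″.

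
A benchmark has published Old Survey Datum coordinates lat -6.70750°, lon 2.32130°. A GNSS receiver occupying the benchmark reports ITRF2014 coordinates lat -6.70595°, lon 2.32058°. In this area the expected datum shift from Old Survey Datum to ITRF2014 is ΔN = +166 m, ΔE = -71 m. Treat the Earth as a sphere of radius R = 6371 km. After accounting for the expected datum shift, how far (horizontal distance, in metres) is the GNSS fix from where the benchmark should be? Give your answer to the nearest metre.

Observed coordinate differences: Δφ = +0.00155°, Δλ = -0.00072°.
Converting to metres (1° lat = 111195 m, cos φ = 0.993155): observed ΔN = 172.4 m, observed ΔE = -79.5 m.
Subtracting the expected shift leaves a residual of 172.4 − (166) = 6.4 m north and -79.5 − (-71) = -8.5 m east.
Residual distance = √(6.4² + (-8.5)²) = 10.6 m.

11 m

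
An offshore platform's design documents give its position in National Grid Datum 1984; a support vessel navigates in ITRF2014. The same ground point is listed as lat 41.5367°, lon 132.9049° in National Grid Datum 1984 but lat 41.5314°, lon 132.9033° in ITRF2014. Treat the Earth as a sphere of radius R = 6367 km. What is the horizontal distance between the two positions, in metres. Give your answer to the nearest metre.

604 m

Δφ = 41.5314° − 41.5367° = -0.0053°; Δλ = 132.9033° − 132.9049° = -0.0016°.
1° along a meridian = πR/180 = 111125 m.
ΔN = Δφ × 111125 = -589.0 m; ΔE = Δλ × 111125 × cos(41.5367°) = -0.0016 × 111125 × 0.748531 = -133.1 m.
Distance = √(ΔE² + ΔN²) = √((-133.1)² + (-589.0)²) = 603.8 m.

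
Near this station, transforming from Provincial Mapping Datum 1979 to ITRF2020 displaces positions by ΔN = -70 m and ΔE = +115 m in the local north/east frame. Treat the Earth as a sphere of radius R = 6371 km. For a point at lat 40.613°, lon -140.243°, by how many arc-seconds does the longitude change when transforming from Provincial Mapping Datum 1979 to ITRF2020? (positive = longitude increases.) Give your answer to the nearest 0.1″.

At latitude 40.613°, cos φ = 0.759124.
One radian of longitude at latitude φ spans R cos φ, so Δλ = ΔE / (R cos φ) = 115.0 / (6371000 × 0.759124) = 2.3778e-05 rad = 4.905″.

Δλ = 4.9″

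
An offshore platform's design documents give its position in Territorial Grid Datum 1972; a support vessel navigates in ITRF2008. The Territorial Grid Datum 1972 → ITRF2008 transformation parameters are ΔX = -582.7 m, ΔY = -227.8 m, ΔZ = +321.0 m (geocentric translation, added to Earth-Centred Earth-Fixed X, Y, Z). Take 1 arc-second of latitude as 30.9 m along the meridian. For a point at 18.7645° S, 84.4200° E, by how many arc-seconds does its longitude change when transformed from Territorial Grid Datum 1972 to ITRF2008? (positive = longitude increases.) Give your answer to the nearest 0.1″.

sin φ = -0.321679, cos φ = 0.946849, sin λ = 0.995261, cos λ = 0.097235.
East component: ΔE = −sin λ·ΔX + cos λ·ΔY = −(0.995261)(-582.7) + (0.097235)(-227.8) = 557.79 m.
1° of latitude spans 3600 × 30.90 = 111240 m; at latitude φ, 1° of longitude spans that × cos φ = 105327.5 m, so Δλ = 557.79 / 105327.5 × 3600 = 19.065″.

Δλ = 19.1″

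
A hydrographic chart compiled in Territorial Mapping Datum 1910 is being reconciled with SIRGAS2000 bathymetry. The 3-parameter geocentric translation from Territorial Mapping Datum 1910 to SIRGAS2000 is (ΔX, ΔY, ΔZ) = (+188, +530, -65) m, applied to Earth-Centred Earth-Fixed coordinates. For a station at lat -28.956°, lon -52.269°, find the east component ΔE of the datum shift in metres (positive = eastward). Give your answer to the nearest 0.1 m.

ΔE = 473.0 m

At φ = -28.956°, λ = -52.269°: sin φ = -0.484138, cos φ = 0.874992, sin λ = -0.790893, cos λ = 0.611955.
ΔE = −sin λ·ΔX + cos λ·ΔY = −(-0.790893)·(188) + (0.611955)·(530) = 473.02 m.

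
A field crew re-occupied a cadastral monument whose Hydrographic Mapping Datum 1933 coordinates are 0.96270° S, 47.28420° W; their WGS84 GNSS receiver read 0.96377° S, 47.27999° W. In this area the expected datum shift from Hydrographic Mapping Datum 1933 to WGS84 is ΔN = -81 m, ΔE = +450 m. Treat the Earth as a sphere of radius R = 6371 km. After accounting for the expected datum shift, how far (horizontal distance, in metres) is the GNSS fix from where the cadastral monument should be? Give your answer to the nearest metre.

Observed coordinate differences: Δφ = -0.00107°, Δλ = +0.00421°.
Converting to metres (1° lat = 111195 m, cos φ = 0.999859): observed ΔN = -119.0 m, observed ΔE = 468.1 m.
Subtracting the expected shift leaves a residual of -119.0 − (-81) = -38.0 m north and 468.1 − (450) = 18.1 m east.
Residual distance = √((-38.0)² + 18.1²) = 42.1 m.

42 m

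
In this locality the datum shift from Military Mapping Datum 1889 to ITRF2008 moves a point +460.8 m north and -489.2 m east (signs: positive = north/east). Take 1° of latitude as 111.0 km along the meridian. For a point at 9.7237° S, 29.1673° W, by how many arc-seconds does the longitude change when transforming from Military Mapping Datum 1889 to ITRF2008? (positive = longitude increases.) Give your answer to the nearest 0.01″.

Δλ = -16.10″

At latitude -9.7237°, cos φ = 0.985634.
1° of longitude at this latitude = 111.0 × cos φ = 109.41 km, so Δλ = -489.2 / 109405.3 = -0.0044714° = -16.097″.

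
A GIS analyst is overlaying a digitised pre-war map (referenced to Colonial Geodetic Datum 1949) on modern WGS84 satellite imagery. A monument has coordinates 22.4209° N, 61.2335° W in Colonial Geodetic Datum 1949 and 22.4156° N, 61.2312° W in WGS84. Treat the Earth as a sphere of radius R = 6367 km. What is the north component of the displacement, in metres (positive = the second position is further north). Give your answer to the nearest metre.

ΔN = -589 m

Δφ = 22.4156° − 22.4209° = -0.0053°; Δλ = -61.2312° − -61.2335° = +0.0023°.
1° along a meridian = πR/180 = 111125 m.
ΔN = Δφ × 111125 = -589.0 m; ΔE = Δλ × 111125 × cos(22.4209°) = +0.0023 × 111125 × 0.924407 = 236.3 m.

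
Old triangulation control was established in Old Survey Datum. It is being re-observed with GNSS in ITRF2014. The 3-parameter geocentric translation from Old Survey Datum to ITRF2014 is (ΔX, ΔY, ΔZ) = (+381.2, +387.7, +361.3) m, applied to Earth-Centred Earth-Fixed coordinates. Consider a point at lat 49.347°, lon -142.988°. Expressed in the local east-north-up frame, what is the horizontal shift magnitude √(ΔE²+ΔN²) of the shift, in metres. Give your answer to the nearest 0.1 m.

At φ = 49.347°, λ = -142.988°: sin φ = 0.758669, cos φ = 0.651476, sin λ = -0.601982, cos λ = -0.798509.
ΔE = −sin λ·ΔX + cos λ·ΔY = −(-0.601982)·(381.2) + (-0.798509)·(387.7) = -80.11 m.
ΔN = −sin φ cos λ·ΔX − sin φ sin λ·ΔY + cos φ·ΔZ = −(0.758669)(-0.798509)(381.2) − (0.758669)(-0.601982)(387.7) + (0.651476)(361.3) = 643.38 m.
Horizontal magnitude = √(ΔE² + ΔN²) = √((-80.11)² + 643.38²) = 648.34 m.

648.3 m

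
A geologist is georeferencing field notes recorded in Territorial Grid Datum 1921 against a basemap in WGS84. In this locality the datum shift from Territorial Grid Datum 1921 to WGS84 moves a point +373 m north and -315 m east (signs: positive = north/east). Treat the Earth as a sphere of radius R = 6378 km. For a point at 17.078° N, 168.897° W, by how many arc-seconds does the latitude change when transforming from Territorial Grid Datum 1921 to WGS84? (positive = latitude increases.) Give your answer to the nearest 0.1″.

On a sphere of radius R, 1 rad of latitude = R, so Δφ = ΔN / R = 373.0 / 6378000 = 5.8482e-05 rad = 12.063″.

Δφ = 12.1″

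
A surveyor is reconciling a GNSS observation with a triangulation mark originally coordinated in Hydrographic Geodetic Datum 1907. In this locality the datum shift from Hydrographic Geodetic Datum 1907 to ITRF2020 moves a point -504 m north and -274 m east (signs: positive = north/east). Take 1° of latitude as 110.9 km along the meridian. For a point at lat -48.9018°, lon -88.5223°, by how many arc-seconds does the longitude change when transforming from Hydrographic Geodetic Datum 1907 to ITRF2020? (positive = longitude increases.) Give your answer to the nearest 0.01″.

Δλ = -13.53″

At latitude -48.9018°, cos φ = 0.657352.
1° of longitude at this latitude = 110.9 × cos φ = 72.90 km, so Δλ = -274.0 / 72900.3 = -0.0037586° = -13.531″.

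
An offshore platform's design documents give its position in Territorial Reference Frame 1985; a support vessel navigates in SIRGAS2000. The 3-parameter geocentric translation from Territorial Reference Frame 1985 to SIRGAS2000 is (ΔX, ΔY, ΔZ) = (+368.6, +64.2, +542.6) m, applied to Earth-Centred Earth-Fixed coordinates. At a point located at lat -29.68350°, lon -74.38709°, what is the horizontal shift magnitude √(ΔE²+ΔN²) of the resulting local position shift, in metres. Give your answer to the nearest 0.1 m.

At φ = -29.68350°, λ = -74.38709°: sin φ = -0.495208, cos φ = 0.868774, sin λ = -0.963102, cos λ = 0.269137.
ΔE = −sin λ·ΔX + cos λ·ΔY = −(-0.963102)·(368.6) + (0.269137)·(64.2) = 372.28 m.
ΔN = −sin φ cos λ·ΔX − sin φ sin λ·ΔY + cos φ·ΔZ = −(-0.495208)(0.269137)(368.6) − (-0.495208)(-0.963102)(64.2) + (0.868774)(542.6) = 489.90 m.
Horizontal magnitude = √(ΔE² + ΔN²) = √(372.28² + 489.90²) = 615.30 m.

615.3 m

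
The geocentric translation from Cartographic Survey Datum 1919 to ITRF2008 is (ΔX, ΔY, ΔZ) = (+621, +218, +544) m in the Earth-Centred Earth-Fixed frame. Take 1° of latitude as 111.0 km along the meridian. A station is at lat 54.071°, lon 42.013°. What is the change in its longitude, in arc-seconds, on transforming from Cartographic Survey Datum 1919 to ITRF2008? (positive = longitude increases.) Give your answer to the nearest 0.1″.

sin φ = 0.809745, cos φ = 0.586782, sin λ = 0.669299, cos λ = 0.742993.
East component: ΔE = −sin λ·ΔX + cos λ·ΔY = −(0.669299)(621) + (0.742993)(218) = -253.66 m.
1° of latitude spans 111000 m; at latitude φ, 1° of longitude spans that × cos φ = 65132.8 m, so Δλ = -253.66 / 65132.8 × 3600 = -14.020″.

Δλ = -14.0″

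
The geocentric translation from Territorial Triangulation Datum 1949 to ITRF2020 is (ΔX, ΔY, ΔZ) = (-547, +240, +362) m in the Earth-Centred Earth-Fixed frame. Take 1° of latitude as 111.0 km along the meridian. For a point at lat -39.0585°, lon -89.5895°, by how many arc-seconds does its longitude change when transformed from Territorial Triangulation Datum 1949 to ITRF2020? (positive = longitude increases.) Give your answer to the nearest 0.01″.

sin φ = -0.630114, cos φ = 0.776503, sin λ = -0.999974, cos λ = 0.007165.
East component: ΔE = −sin λ·ΔX + cos λ·ΔY = −(-0.999974)(-547) + (0.007165)(240) = -545.27 m.
1° of latitude spans 111000 m; at latitude φ, 1° of longitude spans that × cos φ = 86191.8 m, so Δλ = -545.27 / 86191.8 × 3600 = -22.774″.

Δλ = -22.77″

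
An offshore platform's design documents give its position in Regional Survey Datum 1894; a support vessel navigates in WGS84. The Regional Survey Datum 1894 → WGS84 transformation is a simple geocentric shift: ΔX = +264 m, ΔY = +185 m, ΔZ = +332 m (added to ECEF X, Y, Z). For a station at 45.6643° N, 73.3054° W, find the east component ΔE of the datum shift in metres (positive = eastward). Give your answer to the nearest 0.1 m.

ΔE = 306.0 m

At φ = 45.6643°, λ = -73.3054°: sin φ = 0.715257, cos φ = 0.698861, sin λ = -0.957850, cos λ = 0.287270.
ΔE = −sin λ·ΔX + cos λ·ΔY = −(-0.957850)·(264) + (0.287270)·(185) = 306.02 m.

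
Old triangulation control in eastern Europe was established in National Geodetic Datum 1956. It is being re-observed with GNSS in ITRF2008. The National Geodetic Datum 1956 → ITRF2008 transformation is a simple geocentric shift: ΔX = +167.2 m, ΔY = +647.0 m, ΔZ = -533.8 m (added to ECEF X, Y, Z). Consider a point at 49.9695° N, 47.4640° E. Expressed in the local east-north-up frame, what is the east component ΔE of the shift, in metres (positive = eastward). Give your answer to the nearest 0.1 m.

ΔE = 314.2 m

The local east axis at (φ, λ) is (−sin λ, cos λ, 0), so ΔE = −sin(47.4640°)·167.2 + cos(47.4640°)·647.0 = 314.20 m.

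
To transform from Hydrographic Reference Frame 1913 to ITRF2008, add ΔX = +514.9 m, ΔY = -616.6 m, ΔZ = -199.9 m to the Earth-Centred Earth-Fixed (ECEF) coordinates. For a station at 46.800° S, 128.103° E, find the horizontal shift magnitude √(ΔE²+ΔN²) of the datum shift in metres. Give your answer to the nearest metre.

The local east axis at (φ, λ) is (−sin λ, cos λ, 0), so ΔE = −sin(128.103°)·514.9 + cos(128.103°)·(-616.6) = -24.69 m.
The local north axis is (−sin φ cos λ, −sin φ sin λ, cos φ), giving ΔN = -231.617 − 353.699 − 136.841 = -722.16 m.
Horizontal magnitude = √(ΔE² + ΔN²) = √((-24.69)² + (-722.16)²) = 722.58 m.

723 m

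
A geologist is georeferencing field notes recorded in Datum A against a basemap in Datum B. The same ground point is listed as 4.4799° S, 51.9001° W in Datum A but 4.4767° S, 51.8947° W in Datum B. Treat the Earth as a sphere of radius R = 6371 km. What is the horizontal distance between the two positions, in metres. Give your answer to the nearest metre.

Δφ = -4.4767° − -4.4799° = +0.0032°; Δλ = -51.8947° − -51.9001° = +0.0054°.
1° along a meridian = πR/180 = 111195 m.
ΔN = Δφ × 111195 = 355.8 m; ΔE = Δλ × 111195 × cos(-4.4799°) = +0.0054 × 111195 × 0.996945 = 598.6 m.
Distance = √(ΔE² + ΔN²) = √(598.6² + 355.8²) = 696.4 m.

696 m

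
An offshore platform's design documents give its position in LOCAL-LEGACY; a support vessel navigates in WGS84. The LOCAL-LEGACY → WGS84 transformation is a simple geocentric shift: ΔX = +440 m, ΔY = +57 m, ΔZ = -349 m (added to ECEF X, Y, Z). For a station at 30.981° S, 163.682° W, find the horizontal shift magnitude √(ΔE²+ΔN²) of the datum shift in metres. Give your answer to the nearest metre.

The local east axis at (φ, λ) is (−sin λ, cos λ, 0), so ΔE = −sin(-163.682°)·440 + cos(-163.682°)·57 = 68.92 m.
The local north axis is (−sin φ cos λ, −sin φ sin λ, cos φ), giving ΔN = -217.368 − 8.244 − 299.211 = -524.82 m.
Horizontal magnitude = √(ΔE² + ΔN²) = √(68.92² + (-524.82)²) = 529.33 m.

529 m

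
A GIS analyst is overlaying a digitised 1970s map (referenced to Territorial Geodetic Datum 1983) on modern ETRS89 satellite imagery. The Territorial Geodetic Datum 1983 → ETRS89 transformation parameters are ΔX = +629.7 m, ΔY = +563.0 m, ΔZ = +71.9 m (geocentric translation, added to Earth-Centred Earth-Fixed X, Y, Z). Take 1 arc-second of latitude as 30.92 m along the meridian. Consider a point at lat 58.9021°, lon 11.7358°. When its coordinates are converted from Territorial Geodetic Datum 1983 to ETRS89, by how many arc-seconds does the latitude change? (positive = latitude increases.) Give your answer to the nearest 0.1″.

sin φ = 0.856286, cos φ = 0.516502, sin λ = 0.203399, cos λ = 0.979096.
North component: ΔN = −sin φ cos λ·ΔX − sin φ sin λ·ΔY + cos φ·ΔZ = −(0.856286)(0.979096)(629.7) − (0.856286)(0.203399)(563.0) + (0.516502)(71.9) = -588.85 m.
1° of latitude spans 3600 × 30.92 = 111312 m, so Δφ = -588.85 / 111312 × 3600 = -19.044″.

Δφ = -19.0″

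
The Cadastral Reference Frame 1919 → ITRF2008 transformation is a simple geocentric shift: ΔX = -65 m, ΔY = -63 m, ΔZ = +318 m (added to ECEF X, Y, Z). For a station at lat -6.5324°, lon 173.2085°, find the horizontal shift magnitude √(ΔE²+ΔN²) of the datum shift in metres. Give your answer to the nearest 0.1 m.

330.0 m

The local east axis at (φ, λ) is (−sin λ, cos λ, 0), so ΔE = −sin(173.2085°)·(-65) + cos(173.2085°)·(-63) = 70.24 m.
The local north axis is (−sin φ cos λ, −sin φ sin λ, cos φ), giving ΔN = 7.343 − 0.848 + 315.935 = 322.43 m.
Horizontal magnitude = √(ΔE² + ΔN²) = √(70.24² + 322.43²) = 329.99 m.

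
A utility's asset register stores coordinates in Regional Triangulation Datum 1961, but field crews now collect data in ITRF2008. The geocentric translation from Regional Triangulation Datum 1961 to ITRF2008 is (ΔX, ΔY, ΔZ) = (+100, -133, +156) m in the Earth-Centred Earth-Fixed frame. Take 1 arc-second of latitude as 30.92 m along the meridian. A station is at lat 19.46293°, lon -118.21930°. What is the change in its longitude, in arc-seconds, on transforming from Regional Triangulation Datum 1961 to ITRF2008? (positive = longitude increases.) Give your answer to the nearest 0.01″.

Δλ = 5.18″

sin φ = 0.333197, cos φ = 0.942857, sin λ = -0.881144, cos λ = -0.472848.
East component: ΔE = −sin λ·ΔX + cos λ·ΔY = −(-0.881144)(100) + (-0.472848)(-133) = 151.00 m.
1° of latitude spans 3600 × 30.92 = 111312 m; at latitude φ, 1° of longitude spans that × cos φ = 104951.3 m, so Δλ = 151.00 / 104951.3 × 3600 = 5.180″.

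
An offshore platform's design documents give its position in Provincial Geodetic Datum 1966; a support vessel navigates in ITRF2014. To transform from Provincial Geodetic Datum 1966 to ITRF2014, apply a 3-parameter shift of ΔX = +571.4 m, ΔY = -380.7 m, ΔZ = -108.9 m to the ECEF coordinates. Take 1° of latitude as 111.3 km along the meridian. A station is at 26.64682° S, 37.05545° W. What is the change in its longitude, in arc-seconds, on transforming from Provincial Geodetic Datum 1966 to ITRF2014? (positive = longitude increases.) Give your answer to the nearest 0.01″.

Δλ = 1.47″

sin φ = -0.448490, cos φ = 0.893788, sin λ = -0.602588, cos λ = 0.798053.
East component: ΔE = −sin λ·ΔX + cos λ·ΔY = −(-0.602588)(571.4) + (0.798053)(-380.7) = 40.50 m.
1° of latitude spans 111300 m; at latitude φ, 1° of longitude spans that × cos φ = 99478.6 m, so Δλ = 40.50 / 99478.6 × 3600 = 1.466″.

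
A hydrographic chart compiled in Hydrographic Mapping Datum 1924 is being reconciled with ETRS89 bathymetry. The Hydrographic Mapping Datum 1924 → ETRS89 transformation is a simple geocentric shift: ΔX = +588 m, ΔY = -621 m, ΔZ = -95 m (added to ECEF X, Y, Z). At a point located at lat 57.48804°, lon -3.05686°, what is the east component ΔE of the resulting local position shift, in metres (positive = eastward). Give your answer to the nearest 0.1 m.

The local east axis at (φ, λ) is (−sin λ, cos λ, 0), so ΔE = −sin(-3.05686°)·588 + cos(-3.05686°)·(-621) = -588.76 m.

ΔE = -588.8 m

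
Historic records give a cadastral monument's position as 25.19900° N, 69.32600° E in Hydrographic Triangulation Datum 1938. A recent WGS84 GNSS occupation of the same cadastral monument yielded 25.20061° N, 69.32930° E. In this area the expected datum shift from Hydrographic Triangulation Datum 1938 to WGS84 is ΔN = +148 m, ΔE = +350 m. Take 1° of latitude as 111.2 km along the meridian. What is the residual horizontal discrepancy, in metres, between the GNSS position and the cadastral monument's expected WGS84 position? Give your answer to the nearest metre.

Observed coordinate differences: Δφ = +0.00161°, Δλ = +0.00330°.
Converting to metres (1° lat = 111200 m, cos φ = 0.904834): observed ΔN = 179.0 m, observed ΔE = 332.0 m.
Subtracting the expected shift leaves a residual of 179.0 − (148) = 31.0 m north and 332.0 − (350) = -18.0 m east.
Residual distance = √(31.0² + (-18.0)²) = 35.9 m.

36 m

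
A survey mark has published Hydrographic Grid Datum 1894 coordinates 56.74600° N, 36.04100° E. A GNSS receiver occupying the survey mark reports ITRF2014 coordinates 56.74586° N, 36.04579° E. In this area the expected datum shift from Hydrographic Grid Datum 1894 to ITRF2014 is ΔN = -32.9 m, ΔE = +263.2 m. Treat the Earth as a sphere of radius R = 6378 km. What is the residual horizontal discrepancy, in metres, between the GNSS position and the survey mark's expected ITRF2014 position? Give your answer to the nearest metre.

34 m

Observed coordinate differences: Δφ = -0.00014°, Δλ = +0.00479°.
Converting to metres (1° lat = 111317 m, cos φ = 0.548352): observed ΔN = -15.6 m, observed ΔE = 292.4 m.
Subtracting the expected shift leaves a residual of -15.6 − (-32.9) = 17.3 m north and 292.4 − (263.2) = 29.2 m east.
Residual distance = √(17.3² + 29.2²) = 33.9 m.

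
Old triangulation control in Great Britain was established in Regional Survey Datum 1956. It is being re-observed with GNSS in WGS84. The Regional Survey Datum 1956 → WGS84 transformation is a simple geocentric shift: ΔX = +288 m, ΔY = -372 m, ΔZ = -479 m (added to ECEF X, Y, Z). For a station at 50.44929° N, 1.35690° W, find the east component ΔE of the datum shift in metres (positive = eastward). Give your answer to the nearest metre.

At φ = 50.44929°, λ = -1.35690°: sin φ = 0.771061, cos φ = 0.636761, sin λ = -0.023680, cos λ = 0.999720.
ΔE = −sin λ·ΔX + cos λ·ΔY = −(-0.023680)·(288) + (0.999720)·(-372) = -365.08 m.

ΔE = -365 m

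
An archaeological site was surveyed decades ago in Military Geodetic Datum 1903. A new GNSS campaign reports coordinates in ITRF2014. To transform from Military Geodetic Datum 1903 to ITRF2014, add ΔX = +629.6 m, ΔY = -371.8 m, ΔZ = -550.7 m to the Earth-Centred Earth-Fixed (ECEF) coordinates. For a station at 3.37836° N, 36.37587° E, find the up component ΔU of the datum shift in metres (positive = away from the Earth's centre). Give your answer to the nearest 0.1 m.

ΔU = 253.5 m

The local up (radial) axis is (cos φ cos λ, cos φ sin λ, sin φ), giving ΔU = 506.037 − 220.124 − 32.452 = 253.46 m.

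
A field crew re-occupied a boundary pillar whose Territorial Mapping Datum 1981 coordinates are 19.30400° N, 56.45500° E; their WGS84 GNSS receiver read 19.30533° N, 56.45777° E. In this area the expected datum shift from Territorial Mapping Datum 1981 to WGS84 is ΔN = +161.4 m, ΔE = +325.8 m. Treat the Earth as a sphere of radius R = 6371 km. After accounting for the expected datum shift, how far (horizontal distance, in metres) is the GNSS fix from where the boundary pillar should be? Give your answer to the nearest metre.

Observed coordinate differences: Δφ = +0.00133°, Δλ = +0.00277°.
Converting to metres (1° lat = 111195 m, cos φ = 0.943778): observed ΔN = 147.9 m, observed ΔE = 290.7 m.
Subtracting the expected shift leaves a residual of 147.9 − (161.4) = -13.5 m north and 290.7 − (325.8) = -35.1 m east.
Residual distance = √((-13.5)² + (-35.1)²) = 37.6 m.

38 m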